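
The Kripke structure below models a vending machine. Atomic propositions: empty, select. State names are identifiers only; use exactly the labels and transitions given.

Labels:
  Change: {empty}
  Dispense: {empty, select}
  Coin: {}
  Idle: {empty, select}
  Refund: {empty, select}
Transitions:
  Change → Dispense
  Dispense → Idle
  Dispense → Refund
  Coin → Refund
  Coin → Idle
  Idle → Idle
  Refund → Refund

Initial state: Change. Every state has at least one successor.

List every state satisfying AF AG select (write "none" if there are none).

{Change, Dispense, Coin, Idle, Refund}

States satisfying AG select: {Dispense, Idle, Refund}.
States satisfying AF AG select: {Change, Dispense, Coin, Idle, Refund}.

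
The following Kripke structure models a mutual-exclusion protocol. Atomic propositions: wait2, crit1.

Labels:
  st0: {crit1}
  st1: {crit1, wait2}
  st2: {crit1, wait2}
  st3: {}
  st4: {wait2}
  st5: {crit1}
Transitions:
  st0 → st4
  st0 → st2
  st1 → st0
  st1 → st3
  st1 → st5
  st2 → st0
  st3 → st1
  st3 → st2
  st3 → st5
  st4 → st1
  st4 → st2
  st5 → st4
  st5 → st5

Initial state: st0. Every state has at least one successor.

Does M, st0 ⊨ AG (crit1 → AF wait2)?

Does not hold

States satisfying crit1 → AF wait2: {st0, st1, st2, st3, st4}.
States satisfying AG (crit1 → AF wait2): ∅.
st5 is reachable from st0 and violates crit1 → AF wait2, so AG fails at st0.
st0 ∉ Sat(AG (crit1 → AF wait2)).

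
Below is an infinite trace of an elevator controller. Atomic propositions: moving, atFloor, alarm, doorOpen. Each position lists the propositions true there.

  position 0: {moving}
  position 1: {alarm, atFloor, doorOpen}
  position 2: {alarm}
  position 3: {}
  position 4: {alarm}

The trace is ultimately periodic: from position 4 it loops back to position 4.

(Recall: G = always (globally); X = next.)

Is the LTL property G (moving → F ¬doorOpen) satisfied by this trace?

moving → F ¬doorOpen holds at every position 0..4, and those are all positions ever visited, so G (moving → F ¬doorOpen) holds.
Positions where moving holds: 0.
Check F ¬doorOpen at each: 0→ok.

Yes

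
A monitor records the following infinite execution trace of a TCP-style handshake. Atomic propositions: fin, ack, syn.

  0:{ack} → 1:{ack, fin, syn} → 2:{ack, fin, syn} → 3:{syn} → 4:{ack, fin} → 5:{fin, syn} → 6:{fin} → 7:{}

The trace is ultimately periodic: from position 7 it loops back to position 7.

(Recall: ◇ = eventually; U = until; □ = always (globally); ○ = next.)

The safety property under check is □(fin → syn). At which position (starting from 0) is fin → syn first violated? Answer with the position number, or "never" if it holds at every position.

Check fin → syn at each position in order: 0 ✓, 1 ✓, 2 ✓, 3 ✓.
At position 4 the labels are {ack, fin}, so fin → syn is false there. This is the first violation.

4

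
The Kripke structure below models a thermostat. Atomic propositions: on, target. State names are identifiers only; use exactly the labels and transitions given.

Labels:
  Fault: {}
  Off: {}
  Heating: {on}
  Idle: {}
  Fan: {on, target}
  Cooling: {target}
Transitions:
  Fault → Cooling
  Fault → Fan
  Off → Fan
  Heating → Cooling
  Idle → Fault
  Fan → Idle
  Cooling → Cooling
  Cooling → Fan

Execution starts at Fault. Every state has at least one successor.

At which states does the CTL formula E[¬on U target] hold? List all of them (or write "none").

{Fault, Off, Idle, Fan, Cooling}

States satisfying ¬on: {Fault, Off, Idle, Cooling}.
States satisfying target: {Fan, Cooling}.
States satisfying E[¬on U target]: {Fault, Off, Idle, Fan, Cooling}.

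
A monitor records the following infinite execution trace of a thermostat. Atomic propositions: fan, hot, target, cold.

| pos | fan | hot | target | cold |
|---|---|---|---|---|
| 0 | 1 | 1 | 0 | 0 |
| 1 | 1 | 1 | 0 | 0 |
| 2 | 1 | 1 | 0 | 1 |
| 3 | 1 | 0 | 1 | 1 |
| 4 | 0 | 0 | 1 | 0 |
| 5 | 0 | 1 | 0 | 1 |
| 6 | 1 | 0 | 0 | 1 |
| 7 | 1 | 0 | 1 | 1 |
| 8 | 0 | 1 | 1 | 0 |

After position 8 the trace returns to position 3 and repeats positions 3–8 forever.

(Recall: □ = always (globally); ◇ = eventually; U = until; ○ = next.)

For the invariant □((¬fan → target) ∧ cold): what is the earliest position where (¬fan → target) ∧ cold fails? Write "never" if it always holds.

0

At position 0 the labels are {fan, hot}, so (¬fan → target) ∧ cold is false there. This is the first violation.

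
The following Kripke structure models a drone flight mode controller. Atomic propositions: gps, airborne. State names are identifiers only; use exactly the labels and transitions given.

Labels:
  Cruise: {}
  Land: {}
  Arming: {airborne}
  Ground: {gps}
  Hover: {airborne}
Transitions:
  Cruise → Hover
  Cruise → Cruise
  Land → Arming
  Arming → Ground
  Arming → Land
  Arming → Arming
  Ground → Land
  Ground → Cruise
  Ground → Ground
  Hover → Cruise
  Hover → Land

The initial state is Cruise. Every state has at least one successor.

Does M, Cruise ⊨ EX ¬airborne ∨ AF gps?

States satisfying ¬airborne: {Cruise, Land, Ground}.
States satisfying EX ¬airborne: {Cruise, Arming, Ground, Hover}.
States satisfying gps: {Ground}.
States satisfying AF gps: {Ground}.
States satisfying EX ¬airborne ∨ AF gps: {Cruise, Arming, Ground, Hover}.
Cruise ∈ Sat(EX ¬airborne ∨ AF gps).

Yes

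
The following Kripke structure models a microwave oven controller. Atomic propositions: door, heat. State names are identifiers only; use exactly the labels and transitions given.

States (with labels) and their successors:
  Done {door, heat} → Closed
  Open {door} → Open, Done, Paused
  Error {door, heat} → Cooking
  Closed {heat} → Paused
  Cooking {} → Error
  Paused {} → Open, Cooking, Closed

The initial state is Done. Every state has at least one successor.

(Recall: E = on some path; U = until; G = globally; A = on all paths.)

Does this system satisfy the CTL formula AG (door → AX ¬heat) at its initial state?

No

States satisfying door → AX ¬heat: {Error, Closed, Cooking, Paused}.
States satisfying AG (door → AX ¬heat): {Error, Cooking}.
Done is reachable from Done and violates door → AX ¬heat, so AG fails at Done.
Done ∉ Sat(AG (door → AX ¬heat)).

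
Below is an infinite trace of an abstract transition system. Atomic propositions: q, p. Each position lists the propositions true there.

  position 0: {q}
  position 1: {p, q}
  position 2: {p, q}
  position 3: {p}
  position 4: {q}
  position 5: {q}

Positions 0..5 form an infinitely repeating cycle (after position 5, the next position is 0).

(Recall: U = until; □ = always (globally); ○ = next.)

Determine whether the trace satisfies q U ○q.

Walking from position 0: ○q first holds at position 0, and q holds at every earlier position along the way, so q U ○q holds.

Holds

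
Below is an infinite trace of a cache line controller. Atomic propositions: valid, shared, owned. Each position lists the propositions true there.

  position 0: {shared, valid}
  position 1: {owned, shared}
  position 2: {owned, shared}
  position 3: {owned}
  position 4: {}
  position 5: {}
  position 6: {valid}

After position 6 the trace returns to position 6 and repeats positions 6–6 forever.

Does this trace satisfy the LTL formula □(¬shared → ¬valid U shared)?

¬shared → ¬valid U shared must hold at every position from 0 onward. It fails at position 3, so □(¬shared → ¬valid U shared) is false.
Positions where ¬shared holds: 3, 4, 5, 6.
Check ¬valid U shared at each: 3→fails, 4→fails, 5→fails, 6→fails.

No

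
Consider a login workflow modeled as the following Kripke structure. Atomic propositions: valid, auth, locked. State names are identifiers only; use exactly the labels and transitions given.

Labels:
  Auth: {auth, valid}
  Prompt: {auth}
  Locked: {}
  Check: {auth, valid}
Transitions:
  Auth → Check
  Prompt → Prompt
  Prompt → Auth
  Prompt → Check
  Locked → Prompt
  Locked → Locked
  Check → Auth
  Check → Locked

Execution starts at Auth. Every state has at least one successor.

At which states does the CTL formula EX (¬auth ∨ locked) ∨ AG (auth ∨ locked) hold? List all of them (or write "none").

States satisfying ¬auth ∨ locked: {Locked}.
States satisfying EX (¬auth ∨ locked): {Locked, Check}.
States satisfying auth ∨ locked: {Auth, Prompt, Check}.
States satisfying AG (auth ∨ locked): ∅.
States satisfying EX (¬auth ∨ locked) ∨ AG (auth ∨ locked): {Locked, Check}.

{Locked, Check}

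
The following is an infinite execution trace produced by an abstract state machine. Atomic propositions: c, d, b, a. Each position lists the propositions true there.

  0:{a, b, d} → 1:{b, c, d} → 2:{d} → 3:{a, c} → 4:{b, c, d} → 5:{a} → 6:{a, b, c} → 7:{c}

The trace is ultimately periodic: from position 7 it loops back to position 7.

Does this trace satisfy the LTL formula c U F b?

Walking from position 0: F b first holds at position 0, and c holds at every earlier position along the way, so c U F b holds.

Yes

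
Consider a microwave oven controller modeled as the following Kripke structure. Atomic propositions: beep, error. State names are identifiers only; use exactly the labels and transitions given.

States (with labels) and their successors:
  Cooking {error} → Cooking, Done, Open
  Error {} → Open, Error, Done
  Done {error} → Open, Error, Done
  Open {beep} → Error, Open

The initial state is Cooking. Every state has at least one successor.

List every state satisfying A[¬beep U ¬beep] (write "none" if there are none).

States satisfying ¬beep: {Cooking, Error, Done}.
States satisfying A[¬beep U ¬beep]: {Cooking, Error, Done}.

{Cooking, Error, Done}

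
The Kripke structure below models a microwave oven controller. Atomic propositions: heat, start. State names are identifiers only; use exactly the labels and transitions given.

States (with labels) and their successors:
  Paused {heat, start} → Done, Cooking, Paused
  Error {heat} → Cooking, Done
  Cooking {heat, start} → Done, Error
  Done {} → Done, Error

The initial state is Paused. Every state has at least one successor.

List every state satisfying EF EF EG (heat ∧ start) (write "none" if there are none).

{Paused}

States satisfying EF EG (heat ∧ start): {Paused}.
States satisfying EF EF EG (heat ∧ start): {Paused}.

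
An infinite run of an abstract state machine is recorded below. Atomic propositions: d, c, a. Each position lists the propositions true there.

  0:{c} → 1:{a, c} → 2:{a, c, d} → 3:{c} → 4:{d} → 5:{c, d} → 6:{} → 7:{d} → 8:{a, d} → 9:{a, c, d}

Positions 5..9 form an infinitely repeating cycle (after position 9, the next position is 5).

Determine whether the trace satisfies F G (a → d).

Satisfied

G (a → d) holds at position 2, which is reachable from 0, so F G (a → d) holds.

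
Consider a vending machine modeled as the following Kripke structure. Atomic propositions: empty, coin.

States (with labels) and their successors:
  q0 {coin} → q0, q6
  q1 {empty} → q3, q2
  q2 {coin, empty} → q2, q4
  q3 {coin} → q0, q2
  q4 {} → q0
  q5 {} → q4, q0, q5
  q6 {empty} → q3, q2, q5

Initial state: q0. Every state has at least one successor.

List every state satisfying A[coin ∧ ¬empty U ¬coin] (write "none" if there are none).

{q1, q4, q5, q6}

States satisfying coin ∧ ¬empty: {q0, q3}.
States satisfying ¬coin: {q1, q4, q5, q6}.
States satisfying A[coin ∧ ¬empty U ¬coin]: {q1, q4, q5, q6}.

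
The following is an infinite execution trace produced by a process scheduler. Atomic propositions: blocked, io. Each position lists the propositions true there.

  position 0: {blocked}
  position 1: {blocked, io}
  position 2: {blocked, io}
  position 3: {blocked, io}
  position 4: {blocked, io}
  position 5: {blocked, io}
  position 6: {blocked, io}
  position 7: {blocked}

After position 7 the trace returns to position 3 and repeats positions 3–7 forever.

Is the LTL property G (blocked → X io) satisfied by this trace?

blocked → X io must hold at every position from 0 onward. It fails at position 6, so G (blocked → X io) is false.
Positions where blocked holds: 0, 1, 2, 3, 4, 5, 6, 7.
Check X io at each: 0→ok, 1→ok, 2→ok, 3→ok, 4→ok, 5→ok, 6→fails, 7→ok.

No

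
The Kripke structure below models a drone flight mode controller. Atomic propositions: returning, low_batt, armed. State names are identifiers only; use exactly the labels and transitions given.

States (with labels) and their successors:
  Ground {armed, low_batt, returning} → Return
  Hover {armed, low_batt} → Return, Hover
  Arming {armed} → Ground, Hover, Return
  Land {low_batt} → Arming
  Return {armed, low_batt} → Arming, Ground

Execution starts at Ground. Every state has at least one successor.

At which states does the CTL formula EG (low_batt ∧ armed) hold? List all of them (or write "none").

{Ground, Hover, Return}

States satisfying low_batt ∧ armed: {Ground, Hover, Return}.
States satisfying EG (low_batt ∧ armed): {Ground, Hover, Return}.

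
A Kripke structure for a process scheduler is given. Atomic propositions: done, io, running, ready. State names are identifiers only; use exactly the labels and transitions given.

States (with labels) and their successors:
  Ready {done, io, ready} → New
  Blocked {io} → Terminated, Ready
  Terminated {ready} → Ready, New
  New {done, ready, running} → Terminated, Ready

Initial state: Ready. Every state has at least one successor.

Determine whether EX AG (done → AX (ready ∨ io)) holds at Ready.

States satisfying AG (done → AX (ready ∨ io)): {Ready, Blocked, Terminated, New}.
States satisfying EX AG (done → AX (ready ∨ io)): {Ready, Blocked, Terminated, New}.
Ready ∈ Sat(EX AG (done → AX (ready ∨ io))).

Satisfied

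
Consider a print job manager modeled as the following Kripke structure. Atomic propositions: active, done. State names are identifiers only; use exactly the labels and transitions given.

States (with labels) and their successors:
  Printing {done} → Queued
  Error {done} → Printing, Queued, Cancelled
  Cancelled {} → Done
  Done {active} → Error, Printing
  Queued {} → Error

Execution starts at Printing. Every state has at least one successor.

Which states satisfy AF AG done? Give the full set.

States satisfying AG done: ∅.
States satisfying AF AG done: ∅.

none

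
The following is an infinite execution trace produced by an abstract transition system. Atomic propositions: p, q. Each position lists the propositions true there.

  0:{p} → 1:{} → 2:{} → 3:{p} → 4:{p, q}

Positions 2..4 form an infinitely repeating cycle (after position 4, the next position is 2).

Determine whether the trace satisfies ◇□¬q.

No

□¬q is false at every position 0..4, so it never becomes true and ◇□¬q fails.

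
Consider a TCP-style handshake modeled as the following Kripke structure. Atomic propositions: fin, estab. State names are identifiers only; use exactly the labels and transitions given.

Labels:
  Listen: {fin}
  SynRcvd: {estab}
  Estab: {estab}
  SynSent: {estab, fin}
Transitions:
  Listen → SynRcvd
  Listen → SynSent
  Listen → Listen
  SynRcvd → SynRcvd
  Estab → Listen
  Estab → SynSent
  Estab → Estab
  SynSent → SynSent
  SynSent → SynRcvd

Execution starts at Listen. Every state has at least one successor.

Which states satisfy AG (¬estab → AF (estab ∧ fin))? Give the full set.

{SynRcvd, SynSent}

States satisfying ¬estab → AF (estab ∧ fin): {SynRcvd, Estab, SynSent}.
States satisfying AG (¬estab → AF (estab ∧ fin)): {SynRcvd, SynSent}.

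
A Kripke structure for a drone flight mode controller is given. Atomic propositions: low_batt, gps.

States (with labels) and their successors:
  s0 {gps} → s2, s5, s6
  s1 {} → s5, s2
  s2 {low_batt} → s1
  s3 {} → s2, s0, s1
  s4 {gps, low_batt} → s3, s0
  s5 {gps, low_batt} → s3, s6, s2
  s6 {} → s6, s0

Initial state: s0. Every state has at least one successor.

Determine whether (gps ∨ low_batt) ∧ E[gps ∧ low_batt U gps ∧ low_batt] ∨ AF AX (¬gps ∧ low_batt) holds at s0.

States satisfying gps ∨ low_batt: {s0, s2, s4, s5}.
States satisfying gps ∧ low_batt: {s4, s5}.
States satisfying E[gps ∧ low_batt U gps ∧ low_batt]: {s4, s5}.
States satisfying AX (¬gps ∧ low_batt): ∅.
States satisfying AF AX (¬gps ∧ low_batt): ∅.
States satisfying (gps ∨ low_batt) ∧ E[gps ∧ low_batt U gps ∧ low_batt] ∨ AF AX (¬gps ∧ low_batt): {s4, s5}.
s0 ∉ Sat((gps ∨ low_batt) ∧ E[gps ∧ low_batt U gps ∧ low_batt] ∨ AF AX (¬gps ∧ low_batt)).

Does not hold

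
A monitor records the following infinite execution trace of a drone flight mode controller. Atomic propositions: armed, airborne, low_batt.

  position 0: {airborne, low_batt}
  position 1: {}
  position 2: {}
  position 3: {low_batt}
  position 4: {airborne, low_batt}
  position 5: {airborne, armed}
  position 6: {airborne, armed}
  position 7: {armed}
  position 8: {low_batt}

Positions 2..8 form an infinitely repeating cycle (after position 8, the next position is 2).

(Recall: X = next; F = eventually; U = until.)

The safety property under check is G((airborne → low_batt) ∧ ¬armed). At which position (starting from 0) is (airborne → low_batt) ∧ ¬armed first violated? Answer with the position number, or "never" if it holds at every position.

Check (airborne → low_batt) ∧ ¬armed at each position in order: 0 ✓, 1 ✓, 2 ✓, 3 ✓, 4 ✓.
At position 5 the labels are {airborne, armed}, so (airborne → low_batt) ∧ ¬armed is false there. This is the first violation.

5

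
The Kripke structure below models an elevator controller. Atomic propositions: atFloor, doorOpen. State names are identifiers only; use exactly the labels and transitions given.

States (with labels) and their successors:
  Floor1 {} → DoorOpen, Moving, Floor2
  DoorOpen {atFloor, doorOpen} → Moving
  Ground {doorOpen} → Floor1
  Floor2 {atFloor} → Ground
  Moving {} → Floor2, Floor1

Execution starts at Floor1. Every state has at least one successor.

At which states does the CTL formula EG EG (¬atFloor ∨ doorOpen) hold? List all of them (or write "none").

{Floor1, DoorOpen, Ground, Moving}

States satisfying EG (¬atFloor ∨ doorOpen): {Floor1, DoorOpen, Ground, Moving}.
States satisfying EG EG (¬atFloor ∨ doorOpen): {Floor1, DoorOpen, Ground, Moving}.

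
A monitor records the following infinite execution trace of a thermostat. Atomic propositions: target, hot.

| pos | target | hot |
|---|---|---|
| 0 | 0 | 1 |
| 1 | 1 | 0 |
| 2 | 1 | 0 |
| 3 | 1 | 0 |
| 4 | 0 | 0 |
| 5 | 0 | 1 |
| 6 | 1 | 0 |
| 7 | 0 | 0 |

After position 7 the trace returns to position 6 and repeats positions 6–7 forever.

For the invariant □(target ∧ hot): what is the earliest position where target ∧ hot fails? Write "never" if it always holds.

0

At position 0 the labels are {hot}, so target ∧ hot is false there. This is the first violation.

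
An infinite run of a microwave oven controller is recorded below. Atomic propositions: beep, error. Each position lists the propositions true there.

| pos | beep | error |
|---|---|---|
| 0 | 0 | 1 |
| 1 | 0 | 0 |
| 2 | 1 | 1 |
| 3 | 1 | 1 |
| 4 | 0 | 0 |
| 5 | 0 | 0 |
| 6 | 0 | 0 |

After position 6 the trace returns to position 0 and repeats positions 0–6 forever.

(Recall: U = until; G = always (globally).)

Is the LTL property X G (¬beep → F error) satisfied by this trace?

Holds

The position after 0 is 1; G (¬beep → F error) is true there.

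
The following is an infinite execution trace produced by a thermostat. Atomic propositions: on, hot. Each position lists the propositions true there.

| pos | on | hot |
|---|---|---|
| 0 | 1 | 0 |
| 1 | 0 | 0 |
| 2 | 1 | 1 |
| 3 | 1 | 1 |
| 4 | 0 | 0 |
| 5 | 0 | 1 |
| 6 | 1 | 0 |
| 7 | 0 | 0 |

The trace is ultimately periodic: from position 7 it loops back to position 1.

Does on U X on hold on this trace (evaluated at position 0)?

Walking from position 0: X on first holds at position 1, and on holds at every earlier position along the way, so on U X on holds.

Holds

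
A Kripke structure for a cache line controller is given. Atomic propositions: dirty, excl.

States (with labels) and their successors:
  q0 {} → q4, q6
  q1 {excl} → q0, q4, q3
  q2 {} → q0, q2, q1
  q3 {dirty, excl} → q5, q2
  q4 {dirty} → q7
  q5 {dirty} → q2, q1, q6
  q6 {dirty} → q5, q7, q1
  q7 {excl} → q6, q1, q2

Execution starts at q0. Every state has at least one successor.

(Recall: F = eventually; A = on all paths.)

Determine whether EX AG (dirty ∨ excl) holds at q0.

Violated

States satisfying AG (dirty ∨ excl): ∅.
States satisfying EX AG (dirty ∨ excl): ∅.
No suitable path/successor from q0 witnesses the formula.
q0 ∉ Sat(EX AG (dirty ∨ excl)).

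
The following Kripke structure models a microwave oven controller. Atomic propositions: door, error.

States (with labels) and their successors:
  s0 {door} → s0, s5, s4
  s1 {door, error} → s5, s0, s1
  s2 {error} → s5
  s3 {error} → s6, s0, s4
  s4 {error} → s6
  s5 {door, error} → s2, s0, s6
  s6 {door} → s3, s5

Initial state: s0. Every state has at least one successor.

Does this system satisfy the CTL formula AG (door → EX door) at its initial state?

States satisfying door → EX door: {s0, s1, s2, s3, s4, s5, s6}.
States satisfying AG (door → EX door): {s0, s1, s2, s3, s4, s5, s6}.
Every state reachable from s0 satisfies door → EX door.
s0 ∈ Sat(AG (door → EX door)).

Satisfied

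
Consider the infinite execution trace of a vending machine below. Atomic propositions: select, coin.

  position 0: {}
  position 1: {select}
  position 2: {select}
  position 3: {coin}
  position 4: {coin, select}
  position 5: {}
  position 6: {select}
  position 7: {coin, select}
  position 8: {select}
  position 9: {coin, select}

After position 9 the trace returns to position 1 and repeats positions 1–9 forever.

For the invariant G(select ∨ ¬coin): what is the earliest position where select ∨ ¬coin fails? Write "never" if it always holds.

Check select ∨ ¬coin at each position in order: 0 ✓, 1 ✓, 2 ✓.
At position 3 the labels are {coin}, so select ∨ ¬coin is false there. This is the first violation.

3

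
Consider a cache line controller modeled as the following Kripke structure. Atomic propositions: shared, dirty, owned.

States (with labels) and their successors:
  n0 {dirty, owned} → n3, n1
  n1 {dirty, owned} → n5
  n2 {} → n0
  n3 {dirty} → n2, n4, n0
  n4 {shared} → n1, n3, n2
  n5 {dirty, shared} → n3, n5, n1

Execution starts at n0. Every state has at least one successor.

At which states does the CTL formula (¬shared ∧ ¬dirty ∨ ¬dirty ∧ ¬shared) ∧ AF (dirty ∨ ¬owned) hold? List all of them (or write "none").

States satisfying ¬shared: {n0, n1, n2, n3}.
States satisfying ¬dirty: {n2, n4}.
States satisfying ¬shared ∧ ¬dirty: {n2}.
States satisfying ¬dirty ∧ ¬shared: {n2}.
States satisfying ¬shared ∧ ¬dirty ∨ ¬dirty ∧ ¬shared: {n2}.
States satisfying dirty ∨ ¬owned: {n0, n1, n2, n3, n4, n5}.
States satisfying AF (dirty ∨ ¬owned): {n0, n1, n2, n3, n4, n5}.
States satisfying (¬shared ∧ ¬dirty ∨ ¬dirty ∧ ¬shared) ∧ AF (dirty ∨ ¬owned): {n2}.

{n2}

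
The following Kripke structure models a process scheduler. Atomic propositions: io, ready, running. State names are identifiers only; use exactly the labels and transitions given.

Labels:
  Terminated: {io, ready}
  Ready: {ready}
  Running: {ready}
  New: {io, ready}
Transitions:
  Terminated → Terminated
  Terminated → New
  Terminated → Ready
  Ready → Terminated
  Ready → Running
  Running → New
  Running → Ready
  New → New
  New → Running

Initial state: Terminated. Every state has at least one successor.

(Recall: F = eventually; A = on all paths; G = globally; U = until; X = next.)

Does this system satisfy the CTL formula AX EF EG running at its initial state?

Violated

States satisfying EF EG running: ∅.
States satisfying AX EF EG running: ∅.
Terminated ∉ Sat(AX EF EG running).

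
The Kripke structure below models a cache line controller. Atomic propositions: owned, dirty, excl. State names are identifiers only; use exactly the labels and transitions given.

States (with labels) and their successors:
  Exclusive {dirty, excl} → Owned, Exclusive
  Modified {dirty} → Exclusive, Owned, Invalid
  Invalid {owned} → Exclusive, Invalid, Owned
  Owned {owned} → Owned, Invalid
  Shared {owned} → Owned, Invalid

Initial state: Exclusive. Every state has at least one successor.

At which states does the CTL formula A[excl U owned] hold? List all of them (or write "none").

States satisfying excl: {Exclusive}.
States satisfying owned: {Invalid, Owned, Shared}.
States satisfying A[excl U owned]: {Invalid, Owned, Shared}.

{Invalid, Owned, Shared}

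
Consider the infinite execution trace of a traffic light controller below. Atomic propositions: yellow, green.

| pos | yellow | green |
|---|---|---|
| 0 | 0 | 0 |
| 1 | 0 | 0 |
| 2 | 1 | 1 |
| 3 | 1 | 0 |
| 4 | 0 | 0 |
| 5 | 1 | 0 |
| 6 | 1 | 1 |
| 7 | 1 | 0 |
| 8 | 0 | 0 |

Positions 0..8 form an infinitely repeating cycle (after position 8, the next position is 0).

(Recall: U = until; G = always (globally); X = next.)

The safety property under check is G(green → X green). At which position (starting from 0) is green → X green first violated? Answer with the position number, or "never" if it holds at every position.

2

Check green → X green at each position in order: 0 ✓, 1 ✓.
At position 2 the labels are {green, yellow} and the next position 3 has {yellow}, so green → X green is false there. This is the first violation.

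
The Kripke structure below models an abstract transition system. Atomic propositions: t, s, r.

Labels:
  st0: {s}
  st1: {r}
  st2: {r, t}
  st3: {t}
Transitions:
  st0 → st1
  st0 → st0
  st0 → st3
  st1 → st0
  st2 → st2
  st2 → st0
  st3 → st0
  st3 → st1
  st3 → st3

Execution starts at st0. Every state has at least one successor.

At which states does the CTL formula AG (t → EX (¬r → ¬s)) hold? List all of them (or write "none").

States satisfying t → EX (¬r → ¬s): {st0, st1, st2, st3}.
States satisfying AG (t → EX (¬r → ¬s)): {st0, st1, st2, st3}.

{st0, st1, st2, st3}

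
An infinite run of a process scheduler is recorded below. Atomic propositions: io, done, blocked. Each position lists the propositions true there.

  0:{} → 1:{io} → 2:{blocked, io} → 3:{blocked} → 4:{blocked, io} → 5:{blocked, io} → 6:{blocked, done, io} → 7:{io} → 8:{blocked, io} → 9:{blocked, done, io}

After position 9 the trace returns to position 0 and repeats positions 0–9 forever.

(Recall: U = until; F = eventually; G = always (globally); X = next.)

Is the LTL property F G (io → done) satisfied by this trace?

G (io → done) is false at every position 0..9, so it never becomes true and F G (io → done) fails.

Violated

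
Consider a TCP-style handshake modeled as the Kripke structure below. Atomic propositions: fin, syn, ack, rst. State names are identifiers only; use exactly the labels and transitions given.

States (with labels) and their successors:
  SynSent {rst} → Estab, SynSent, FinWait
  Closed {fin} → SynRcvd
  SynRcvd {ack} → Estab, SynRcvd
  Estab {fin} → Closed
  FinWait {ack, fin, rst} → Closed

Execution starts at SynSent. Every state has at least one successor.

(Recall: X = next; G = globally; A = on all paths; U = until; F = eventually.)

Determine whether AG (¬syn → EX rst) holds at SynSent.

States satisfying ¬syn → EX rst: {SynSent}.
States satisfying AG (¬syn → EX rst): ∅.
Closed is reachable from SynSent and violates ¬syn → EX rst, so AG fails at SynSent.
SynSent ∉ Sat(AG (¬syn → EX rst)).

No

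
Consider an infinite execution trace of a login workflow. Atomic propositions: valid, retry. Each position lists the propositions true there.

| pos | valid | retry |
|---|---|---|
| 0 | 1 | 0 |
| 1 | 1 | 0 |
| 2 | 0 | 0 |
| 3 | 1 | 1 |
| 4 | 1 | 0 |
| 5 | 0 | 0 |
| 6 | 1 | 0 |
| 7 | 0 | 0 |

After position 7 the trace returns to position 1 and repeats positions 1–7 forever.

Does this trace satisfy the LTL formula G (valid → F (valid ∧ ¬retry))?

valid → F (valid ∧ ¬retry) holds at every position 0..7, and those are all positions ever visited, so G (valid → F (valid ∧ ¬retry)) holds.
Positions where valid holds: 0, 1, 3, 4, 6.
Check F (valid ∧ ¬retry) at each: 0→ok, 1→ok, 3→ok, 4→ok, 6→ok.

Yes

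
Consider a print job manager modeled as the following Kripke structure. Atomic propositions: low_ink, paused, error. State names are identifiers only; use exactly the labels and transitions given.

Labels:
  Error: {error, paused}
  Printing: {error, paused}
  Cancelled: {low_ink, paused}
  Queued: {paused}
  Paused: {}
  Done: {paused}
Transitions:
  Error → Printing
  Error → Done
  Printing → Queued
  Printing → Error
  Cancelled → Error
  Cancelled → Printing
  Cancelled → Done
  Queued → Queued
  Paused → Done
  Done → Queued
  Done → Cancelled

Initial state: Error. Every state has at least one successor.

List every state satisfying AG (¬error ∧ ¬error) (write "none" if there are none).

States satisfying ¬error ∧ ¬error: {Cancelled, Queued, Paused, Done}.
States satisfying AG (¬error ∧ ¬error): {Queued}.

{Queued}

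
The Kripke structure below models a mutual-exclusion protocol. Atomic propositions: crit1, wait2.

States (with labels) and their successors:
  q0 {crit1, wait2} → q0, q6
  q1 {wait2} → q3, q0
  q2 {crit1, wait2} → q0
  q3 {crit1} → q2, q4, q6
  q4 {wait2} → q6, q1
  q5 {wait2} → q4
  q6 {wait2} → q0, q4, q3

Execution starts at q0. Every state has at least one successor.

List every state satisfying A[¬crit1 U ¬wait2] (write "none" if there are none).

{q3}

States satisfying ¬crit1: {q1, q4, q5, q6}.
States satisfying ¬wait2: {q3}.
States satisfying A[¬crit1 U ¬wait2]: {q3}.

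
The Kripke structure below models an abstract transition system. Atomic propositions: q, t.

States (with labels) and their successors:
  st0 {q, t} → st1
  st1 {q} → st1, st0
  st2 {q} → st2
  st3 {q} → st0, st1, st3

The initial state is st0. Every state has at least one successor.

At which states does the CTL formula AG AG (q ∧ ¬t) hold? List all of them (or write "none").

States satisfying AG (q ∧ ¬t): {st2}.
States satisfying AG AG (q ∧ ¬t): {st2}.

{st2}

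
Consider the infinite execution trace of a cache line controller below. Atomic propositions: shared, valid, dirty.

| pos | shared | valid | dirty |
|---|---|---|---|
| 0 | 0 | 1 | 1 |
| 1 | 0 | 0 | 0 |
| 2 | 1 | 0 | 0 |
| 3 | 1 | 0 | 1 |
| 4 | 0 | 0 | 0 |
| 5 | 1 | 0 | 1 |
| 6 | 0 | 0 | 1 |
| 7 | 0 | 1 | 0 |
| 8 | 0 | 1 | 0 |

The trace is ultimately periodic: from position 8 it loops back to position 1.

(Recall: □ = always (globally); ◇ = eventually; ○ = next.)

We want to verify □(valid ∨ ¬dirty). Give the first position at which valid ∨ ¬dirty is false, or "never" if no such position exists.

3

Check valid ∨ ¬dirty at each position in order: 0 ✓, 1 ✓, 2 ✓.
At position 3 the labels are {dirty, shared}, so valid ∨ ¬dirty is false there. This is the first violation.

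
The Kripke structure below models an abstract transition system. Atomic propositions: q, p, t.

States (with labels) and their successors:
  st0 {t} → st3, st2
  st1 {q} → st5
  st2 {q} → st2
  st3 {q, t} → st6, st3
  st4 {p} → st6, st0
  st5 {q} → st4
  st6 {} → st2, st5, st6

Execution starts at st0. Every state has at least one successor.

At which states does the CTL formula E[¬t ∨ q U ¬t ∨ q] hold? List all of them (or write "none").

{st1, st2, st3, st4, st5, st6}

States satisfying ¬t ∨ q: {st1, st2, st3, st4, st5, st6}.
States satisfying E[¬t ∨ q U ¬t ∨ q]: {st1, st2, st3, st4, st5, st6}.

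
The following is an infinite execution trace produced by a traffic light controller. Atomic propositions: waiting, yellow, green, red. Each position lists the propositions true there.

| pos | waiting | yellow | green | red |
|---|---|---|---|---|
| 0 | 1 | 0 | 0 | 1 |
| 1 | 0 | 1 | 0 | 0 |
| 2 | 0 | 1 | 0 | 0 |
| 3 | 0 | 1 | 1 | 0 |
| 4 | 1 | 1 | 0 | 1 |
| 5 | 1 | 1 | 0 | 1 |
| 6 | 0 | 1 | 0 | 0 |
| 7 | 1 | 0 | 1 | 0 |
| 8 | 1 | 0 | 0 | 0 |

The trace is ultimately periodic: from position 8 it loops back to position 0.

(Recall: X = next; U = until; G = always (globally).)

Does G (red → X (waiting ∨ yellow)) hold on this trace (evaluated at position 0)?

Yes

red → X (waiting ∨ yellow) holds at every position 0..8, and those are all positions ever visited, so G (red → X (waiting ∨ yellow)) holds.
Positions where red holds: 0, 4, 5.
Check X (waiting ∨ yellow) at each: 0→ok, 4→ok, 5→ok.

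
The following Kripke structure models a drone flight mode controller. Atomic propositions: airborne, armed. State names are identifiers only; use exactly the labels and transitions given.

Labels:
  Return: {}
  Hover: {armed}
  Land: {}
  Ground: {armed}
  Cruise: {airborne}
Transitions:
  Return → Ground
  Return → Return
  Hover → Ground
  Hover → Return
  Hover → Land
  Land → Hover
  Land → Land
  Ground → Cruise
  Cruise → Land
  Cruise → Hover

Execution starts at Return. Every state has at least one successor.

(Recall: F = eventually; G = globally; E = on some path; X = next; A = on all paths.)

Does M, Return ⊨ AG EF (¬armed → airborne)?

Satisfied

States satisfying EF (¬armed → airborne): {Return, Hover, Land, Ground, Cruise}.
States satisfying AG EF (¬armed → airborne): {Return, Hover, Land, Ground, Cruise}.
Every state reachable from Return satisfies EF (¬armed → airborne).
Return ∈ Sat(AG EF (¬armed → airborne)).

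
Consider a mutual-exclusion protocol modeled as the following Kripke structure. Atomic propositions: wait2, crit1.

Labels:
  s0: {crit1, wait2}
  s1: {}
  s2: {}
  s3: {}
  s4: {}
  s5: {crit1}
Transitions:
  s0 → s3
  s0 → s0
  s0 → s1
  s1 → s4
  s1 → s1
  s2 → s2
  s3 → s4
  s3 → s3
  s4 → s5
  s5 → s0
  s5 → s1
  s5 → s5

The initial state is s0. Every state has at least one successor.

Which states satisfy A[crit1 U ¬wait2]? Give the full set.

{s1, s2, s3, s4, s5}

States satisfying crit1: {s0, s5}.
States satisfying ¬wait2: {s1, s2, s3, s4, s5}.
States satisfying A[crit1 U ¬wait2]: {s1, s2, s3, s4, s5}.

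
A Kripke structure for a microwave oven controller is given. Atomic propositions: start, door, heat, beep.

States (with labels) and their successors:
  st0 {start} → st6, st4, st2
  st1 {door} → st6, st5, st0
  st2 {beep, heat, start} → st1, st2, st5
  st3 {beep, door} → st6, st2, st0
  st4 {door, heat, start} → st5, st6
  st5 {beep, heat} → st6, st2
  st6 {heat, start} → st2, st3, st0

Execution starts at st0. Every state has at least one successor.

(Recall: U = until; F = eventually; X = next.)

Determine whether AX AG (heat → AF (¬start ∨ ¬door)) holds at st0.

States satisfying AG (heat → AF (¬start ∨ ¬door)): {st0, st1, st2, st3, st4, st5, st6}.
States satisfying AX AG (heat → AF (¬start ∨ ¬door)): {st0, st1, st2, st3, st4, st5, st6}.
st0 ∈ Sat(AX AG (heat → AF (¬start ∨ ¬door))).

Holds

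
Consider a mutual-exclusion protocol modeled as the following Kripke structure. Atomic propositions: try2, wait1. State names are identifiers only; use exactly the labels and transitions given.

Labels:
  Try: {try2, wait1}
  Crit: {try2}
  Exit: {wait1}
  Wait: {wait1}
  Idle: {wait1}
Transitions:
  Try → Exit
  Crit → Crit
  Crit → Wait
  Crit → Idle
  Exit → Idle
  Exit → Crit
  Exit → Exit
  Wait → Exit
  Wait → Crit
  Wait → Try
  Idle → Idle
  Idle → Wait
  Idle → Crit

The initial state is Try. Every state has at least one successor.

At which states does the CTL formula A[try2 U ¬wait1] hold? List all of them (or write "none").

{Crit}

States satisfying try2: {Try, Crit}.
States satisfying ¬wait1: {Crit}.
States satisfying A[try2 U ¬wait1]: {Crit}.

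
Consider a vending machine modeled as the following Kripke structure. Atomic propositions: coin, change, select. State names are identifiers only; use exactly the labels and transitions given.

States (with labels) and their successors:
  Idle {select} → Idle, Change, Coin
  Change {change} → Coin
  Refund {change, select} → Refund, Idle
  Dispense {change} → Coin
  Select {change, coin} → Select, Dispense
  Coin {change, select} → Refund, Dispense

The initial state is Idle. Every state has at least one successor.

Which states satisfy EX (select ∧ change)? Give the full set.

States satisfying select ∧ change: {Refund, Coin}.
States satisfying EX (select ∧ change): {Idle, Change, Refund, Dispense, Coin}.

{Idle, Change, Refund, Dispense, Coin}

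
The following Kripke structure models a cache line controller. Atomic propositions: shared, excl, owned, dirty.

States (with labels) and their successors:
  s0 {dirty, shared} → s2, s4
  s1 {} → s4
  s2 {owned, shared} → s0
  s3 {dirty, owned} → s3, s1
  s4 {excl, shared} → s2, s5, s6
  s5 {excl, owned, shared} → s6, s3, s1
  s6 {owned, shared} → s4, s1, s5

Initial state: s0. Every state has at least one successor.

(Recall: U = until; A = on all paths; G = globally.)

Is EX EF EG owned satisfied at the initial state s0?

States satisfying EF EG owned: {s0, s1, s2, s3, s4, s5, s6}.
States satisfying EX EF EG owned: {s0, s1, s2, s3, s4, s5, s6}.
s0 ∈ Sat(EX EF EG owned).

Holds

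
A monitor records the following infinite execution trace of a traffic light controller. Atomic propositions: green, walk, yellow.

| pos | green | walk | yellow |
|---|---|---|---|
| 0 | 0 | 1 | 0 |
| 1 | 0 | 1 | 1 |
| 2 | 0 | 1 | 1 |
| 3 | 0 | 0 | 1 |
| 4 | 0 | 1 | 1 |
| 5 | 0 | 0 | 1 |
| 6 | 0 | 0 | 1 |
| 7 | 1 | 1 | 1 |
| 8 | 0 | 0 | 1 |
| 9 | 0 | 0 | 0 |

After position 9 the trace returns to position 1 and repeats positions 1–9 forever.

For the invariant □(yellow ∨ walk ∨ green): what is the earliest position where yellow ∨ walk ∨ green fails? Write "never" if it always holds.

9

Check yellow ∨ walk ∨ green at each position in order: 0 ✓, 1 ✓, 2 ✓, 3 ✓, 4 ✓, 5 ✓, 6 ✓, 7 ✓, 8 ✓.
At position 9 the labels are {}, so yellow ∨ walk ∨ green is false there. This is the first violation.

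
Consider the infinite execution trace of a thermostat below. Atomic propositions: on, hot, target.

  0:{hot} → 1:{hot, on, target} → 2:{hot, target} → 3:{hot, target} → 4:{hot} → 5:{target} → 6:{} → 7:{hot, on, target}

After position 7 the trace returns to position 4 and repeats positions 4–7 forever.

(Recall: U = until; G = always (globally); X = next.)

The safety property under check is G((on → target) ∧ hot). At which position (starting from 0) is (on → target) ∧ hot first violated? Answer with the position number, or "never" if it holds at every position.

5

Check (on → target) ∧ hot at each position in order: 0 ✓, 1 ✓, 2 ✓, 3 ✓, 4 ✓.
At position 5 the labels are {target}, so (on → target) ∧ hot is false there. This is the first violation.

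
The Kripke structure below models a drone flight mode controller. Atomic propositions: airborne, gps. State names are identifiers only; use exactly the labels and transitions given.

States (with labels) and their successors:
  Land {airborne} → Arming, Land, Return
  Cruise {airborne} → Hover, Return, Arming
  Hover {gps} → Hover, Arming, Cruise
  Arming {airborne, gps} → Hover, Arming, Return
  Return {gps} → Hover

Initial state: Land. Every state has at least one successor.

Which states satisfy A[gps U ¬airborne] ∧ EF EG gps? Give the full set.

{Hover, Return}

States satisfying gps: {Hover, Arming, Return}.
States satisfying ¬airborne: {Hover, Return}.
States satisfying A[gps U ¬airborne]: {Hover, Return}.
States satisfying EG gps: {Hover, Arming, Return}.
States satisfying EF EG gps: {Land, Cruise, Hover, Arming, Return}.
States satisfying A[gps U ¬airborne] ∧ EF EG gps: {Hover, Return}.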